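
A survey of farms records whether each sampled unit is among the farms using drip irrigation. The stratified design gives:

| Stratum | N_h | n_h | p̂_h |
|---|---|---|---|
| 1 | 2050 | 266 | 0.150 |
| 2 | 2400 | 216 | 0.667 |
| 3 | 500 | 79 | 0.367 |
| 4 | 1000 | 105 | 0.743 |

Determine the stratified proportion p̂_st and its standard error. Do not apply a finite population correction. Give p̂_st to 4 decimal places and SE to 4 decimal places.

N = 5950; stratum weights W_h = N_h/N.
p̂_st = Σ W_h p̂_h = (2050·0.150 + 2400·0.667 + 500·0.367 + 1000·0.743)/5950 = 0.47644
V̂(p̂_st) = Σ W_h² p̂_h(1−p̂_h)/(n_h−1):
  stratum 1: (2050/5950)²·0.150·0.850/265 = 5.71134e-05
  stratum 2: (2400/5950)²·0.667·0.333/215 = 0.000168082
  stratum 3: (500/5950)²·0.367·0.633/78 = 2.1032e-05
  stratum 4: (1000/5950)²·0.743·0.257/104 = 5.18626e-05
V̂(p̂_st) = 0.00029809; SE = √V̂ = 0.0172653

p̂_st ≈ 0.4764, SE ≈ 0.0173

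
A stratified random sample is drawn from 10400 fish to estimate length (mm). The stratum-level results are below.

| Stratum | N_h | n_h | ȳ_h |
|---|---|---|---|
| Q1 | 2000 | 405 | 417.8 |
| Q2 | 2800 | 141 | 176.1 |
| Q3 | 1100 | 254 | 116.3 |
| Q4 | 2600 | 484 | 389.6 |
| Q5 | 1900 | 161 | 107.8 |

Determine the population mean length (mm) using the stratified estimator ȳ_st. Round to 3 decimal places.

ȳ_st ≈ 257.153

N = Σ N_h = 10400. Stratum weights W_h = N_h/N.
ȳ_st = (2000·417.8 + 2800·176.1 + 1100·116.3 + 2600·389.6 + 1900·107.8) / 10400 = 257.15288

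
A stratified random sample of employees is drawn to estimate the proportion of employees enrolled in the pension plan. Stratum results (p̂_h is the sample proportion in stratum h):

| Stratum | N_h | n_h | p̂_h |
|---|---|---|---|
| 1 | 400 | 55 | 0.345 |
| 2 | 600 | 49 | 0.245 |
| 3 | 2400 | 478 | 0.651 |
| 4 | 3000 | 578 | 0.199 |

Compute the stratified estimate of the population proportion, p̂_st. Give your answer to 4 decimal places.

p̂_st ≈ 0.3819

N = 6400; stratum weights W_h = N_h/N.
p̂_st = Σ W_h p̂_h = (400·0.345 + 600·0.245 + 2400·0.651 + 3000·0.199)/6400 = 0.38194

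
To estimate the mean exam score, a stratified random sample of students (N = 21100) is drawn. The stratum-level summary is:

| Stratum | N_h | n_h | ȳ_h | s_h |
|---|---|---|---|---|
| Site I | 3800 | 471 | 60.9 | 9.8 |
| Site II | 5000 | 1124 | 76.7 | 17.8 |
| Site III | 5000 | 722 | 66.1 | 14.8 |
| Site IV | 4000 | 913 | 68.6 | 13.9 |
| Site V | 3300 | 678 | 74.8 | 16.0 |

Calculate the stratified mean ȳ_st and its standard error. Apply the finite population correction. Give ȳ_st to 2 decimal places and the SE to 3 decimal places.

ȳ_st = Σ W_h ȳ_h = (3800·60.9 + 5000·76.7 + 5000·66.1 + 4000·68.6 + 3300·74.8)/21100 = 69.50995
V̂(ȳ_st) = Σ W_h² (1 − n_h/N_h) s_h²/n_h, with W_h = N_h/N and N = 21100:
  stratum Site I: (3800/21100)²·(1 − 471/3800)·9.8²/471 = 0.0057938
  stratum Site II: (5000/21100)²·(1 − 1124/5000)·17.8²/1124 = 0.0122705
  stratum Site III: (5000/21100)²·(1 − 722/5000)·14.8²/722 = 0.0145758
  stratum Site IV: (4000/21100)²·(1 − 913/4000)·13.9²/913 = 0.00586936
  stratum Site V: (3300/21100)²·(1 − 678/3300)·16.0²/678 = 0.00733824
V̂(ȳ_st) = 0.0458477
SE(ȳ_st) = √0.0458477 = 0.214121

ȳ_st ≈ 69.51, SE ≈ 0.214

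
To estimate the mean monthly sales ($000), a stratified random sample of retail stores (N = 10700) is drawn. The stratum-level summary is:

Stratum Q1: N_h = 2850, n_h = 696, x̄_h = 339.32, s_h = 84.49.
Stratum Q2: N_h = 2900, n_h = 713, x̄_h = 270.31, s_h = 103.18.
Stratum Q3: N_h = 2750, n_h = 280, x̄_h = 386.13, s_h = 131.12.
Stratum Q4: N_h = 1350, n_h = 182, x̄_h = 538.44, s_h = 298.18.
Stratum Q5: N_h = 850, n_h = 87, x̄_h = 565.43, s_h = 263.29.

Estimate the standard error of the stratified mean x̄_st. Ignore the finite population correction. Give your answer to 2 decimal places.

V̂(x̄_st) = Σ W_h² s_h²/n_h, with W_h = N_h/N and N = 10700:
  stratum Q1: (2850/10700)²·84.49²/696 = 0.727652
  stratum Q2: (2900/10700)²·103.18²/713 = 1.09681
  stratum Q3: (2750/10700)²·131.12²/280 = 4.05581
  stratum Q4: (1350/10700)²·298.18²/182 = 7.77653
  stratum Q5: (850/10700)²·263.29²/87 = 5.02828
V̂(x̄_st) = 18.6851
SE(x̄_st) = √18.6851 = 4.32262

SE(x̄_st) ≈ 4.32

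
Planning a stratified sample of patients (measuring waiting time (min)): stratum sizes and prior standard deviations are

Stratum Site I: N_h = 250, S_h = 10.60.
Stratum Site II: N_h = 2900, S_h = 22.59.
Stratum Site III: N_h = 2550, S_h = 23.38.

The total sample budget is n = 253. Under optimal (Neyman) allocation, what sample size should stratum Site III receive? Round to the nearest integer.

Neyman allocation: n_h = n · N_h S_h / Σ N_i S_i, with n = 253.
  stratum Site I: N_h·S_h = 250·10.60 = 2650.00
  stratum Site II: N_h·S_h = 2900·22.59 = 65511.00
  stratum Site III: N_h·S_h = 2550·23.38 = 59619.00
Σ N_h S_h = 127780.00
n for stratum Site III = 253·59619.00/127780.00 = 118.044 → 118

118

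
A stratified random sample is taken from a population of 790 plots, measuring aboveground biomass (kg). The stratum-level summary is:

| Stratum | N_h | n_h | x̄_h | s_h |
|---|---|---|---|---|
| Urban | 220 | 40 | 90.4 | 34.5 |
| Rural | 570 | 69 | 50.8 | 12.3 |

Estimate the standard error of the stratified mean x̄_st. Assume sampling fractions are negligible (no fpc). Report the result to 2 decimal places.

V̂(x̄_st) = Σ W_h² s_h²/n_h, with W_h = N_h/N and N = 790:
  stratum Urban: (220/790)²·34.5²/40 = 2.30765
  stratum Rural: (570/790)²·12.3²/69 = 1.14145
V̂(x̄_st) = 3.4491
SE(x̄_st) = √3.4491 = 1.85717

SE(x̄_st) ≈ 1.86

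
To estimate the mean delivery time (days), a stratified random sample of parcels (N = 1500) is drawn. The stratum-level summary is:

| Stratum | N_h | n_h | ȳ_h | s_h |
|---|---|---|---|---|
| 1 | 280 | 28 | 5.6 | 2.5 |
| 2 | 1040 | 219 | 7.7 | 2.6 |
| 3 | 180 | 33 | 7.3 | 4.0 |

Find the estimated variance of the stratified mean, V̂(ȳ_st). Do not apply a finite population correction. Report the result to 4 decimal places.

V̂(ȳ_st) = Σ W_h² s_h²/n_h, with W_h = N_h/N and N = 1500:
  stratum 1: (280/1500)²·2.5²/28 = 0.00777778
  stratum 2: (1040/1500)²·2.6²/219 = 0.0148384
  stratum 3: (180/1500)²·4.0²/33 = 0.00698182
V̂(ȳ_st) = 0.029598

V̂(ȳ_st) ≈ 0.0296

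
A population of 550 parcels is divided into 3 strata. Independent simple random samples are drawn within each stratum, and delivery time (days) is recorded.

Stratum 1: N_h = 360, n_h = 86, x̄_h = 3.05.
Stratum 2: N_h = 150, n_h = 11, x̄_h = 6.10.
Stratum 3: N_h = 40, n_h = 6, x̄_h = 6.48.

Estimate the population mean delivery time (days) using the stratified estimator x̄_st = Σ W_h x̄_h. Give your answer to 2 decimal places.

x̄_st ≈ 4.13

N = Σ N_h = 550. Stratum weights W_h = N_h/N.
x̄_st = (360·3.05 + 150·6.10 + 40·6.48) / 550 = 4.1313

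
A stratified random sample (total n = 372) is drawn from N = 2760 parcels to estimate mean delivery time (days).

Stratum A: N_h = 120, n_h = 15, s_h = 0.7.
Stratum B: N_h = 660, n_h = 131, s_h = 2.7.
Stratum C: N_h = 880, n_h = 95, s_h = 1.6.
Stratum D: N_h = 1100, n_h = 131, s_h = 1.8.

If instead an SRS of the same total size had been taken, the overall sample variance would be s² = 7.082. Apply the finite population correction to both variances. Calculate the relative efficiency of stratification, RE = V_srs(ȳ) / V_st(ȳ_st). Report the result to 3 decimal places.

RE ≈ 1.936

V̂(ȳ_st) = Σ W_h² (1 − n_h/N_h) s_h²/n_h, with W_h = N_h/N and N = 2760:
  stratum A: (120/2760)²·(1 − 15/120)·0.7²/15 = 5.40328e-05
  stratum B: (660/2760)²·(1 − 131/660)·2.7²/131 = 0.00255057
  stratum C: (880/2760)²·(1 − 95/880)·1.6²/95 = 0.00244371
  stratum D: (1100/2760)²·(1 − 131/1100)·1.8²/131 = 0.00346076
V_st = 0.00850908
V_srs = (1 − 372/2760)·7.082/372 = 0.0164717
Relative efficiency = V_srs / V_st = 0.0164717/0.00850908 = 1.9358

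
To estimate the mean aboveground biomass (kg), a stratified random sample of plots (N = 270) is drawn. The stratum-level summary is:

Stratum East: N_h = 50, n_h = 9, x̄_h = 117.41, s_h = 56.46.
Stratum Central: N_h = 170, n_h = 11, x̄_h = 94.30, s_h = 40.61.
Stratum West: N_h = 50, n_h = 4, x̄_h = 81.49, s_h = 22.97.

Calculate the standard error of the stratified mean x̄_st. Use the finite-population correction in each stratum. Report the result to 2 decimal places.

SE(x̄_st) ≈ 8.35

V̂(x̄_st) = Σ W_h² (1 − n_h/N_h) s_h²/n_h, with W_h = N_h/N and N = 270:
  stratum East: (50/270)²·(1 − 9/50)·56.46²/9 = 9.96014
  stratum Central: (170/270)²·(1 − 11/170)·40.61²/11 = 55.5894
  stratum West: (50/270)²·(1 − 4/50)·22.97²/4 = 4.16162
V̂(x̄_st) = 69.7111
SE(x̄_st) = √69.7111 = 8.34932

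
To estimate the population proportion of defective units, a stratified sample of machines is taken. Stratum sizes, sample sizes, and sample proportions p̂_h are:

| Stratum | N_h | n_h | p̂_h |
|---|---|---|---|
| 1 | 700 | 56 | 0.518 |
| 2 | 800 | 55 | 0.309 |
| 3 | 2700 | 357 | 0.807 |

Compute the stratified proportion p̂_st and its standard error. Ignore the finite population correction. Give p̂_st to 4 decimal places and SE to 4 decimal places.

N = 4200; stratum weights W_h = N_h/N.
p̂_st = Σ W_h p̂_h = (700·0.518 + 800·0.309 + 2700·0.807)/4200 = 0.66398
V̂(p̂_st) = Σ W_h² p̂_h(1−p̂_h)/(n_h−1):
  stratum 1: (700/4200)²·0.518·0.482/55 = 0.000126099
  stratum 2: (800/4200)²·0.309·0.691/54 = 0.000143458
  stratum 3: (2700/4200)²·0.807·0.193/356 = 0.000180805
V̂(p̂_st) = 0.000450362; SE = √V̂ = 0.0212217

p̂_st ≈ 0.6640, SE ≈ 0.0212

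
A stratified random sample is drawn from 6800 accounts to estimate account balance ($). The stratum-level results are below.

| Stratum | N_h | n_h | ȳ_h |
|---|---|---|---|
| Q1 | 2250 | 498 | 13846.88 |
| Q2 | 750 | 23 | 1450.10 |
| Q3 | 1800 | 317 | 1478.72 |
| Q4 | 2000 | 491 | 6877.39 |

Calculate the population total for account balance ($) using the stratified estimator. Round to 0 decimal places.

τ̂_st ≈ 48659531

τ̂_st = Σ N_h ȳ_h = 2250·13846.88 + 750·1450.10 + 1800·1478.72 + 2000·6877.39 = 48659531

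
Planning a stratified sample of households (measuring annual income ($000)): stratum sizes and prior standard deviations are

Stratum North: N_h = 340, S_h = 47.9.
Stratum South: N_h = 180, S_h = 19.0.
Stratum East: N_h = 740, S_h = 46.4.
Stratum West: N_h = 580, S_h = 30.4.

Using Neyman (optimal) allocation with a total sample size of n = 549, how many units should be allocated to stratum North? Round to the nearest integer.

Neyman allocation: n_h = n · N_h S_h / Σ N_i S_i, with n = 549.
  stratum North: N_h·S_h = 340·47.9 = 16286.00
  stratum South: N_h·S_h = 180·19.0 = 3420.00
  stratum East: N_h·S_h = 740·46.4 = 34336.00
  stratum West: N_h·S_h = 580·30.4 = 17632.00
Σ N_h S_h = 71674.00
n for stratum North = 549·16286.00/71674.00 = 124.746 → 125

125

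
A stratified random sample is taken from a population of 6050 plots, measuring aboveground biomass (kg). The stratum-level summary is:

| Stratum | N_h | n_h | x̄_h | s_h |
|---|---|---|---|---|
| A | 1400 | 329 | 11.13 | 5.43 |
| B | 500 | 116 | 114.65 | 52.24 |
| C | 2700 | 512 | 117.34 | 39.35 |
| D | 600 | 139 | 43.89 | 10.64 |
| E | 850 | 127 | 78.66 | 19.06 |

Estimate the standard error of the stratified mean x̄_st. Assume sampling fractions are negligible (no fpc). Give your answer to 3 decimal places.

V̂(x̄_st) = Σ W_h² s_h²/n_h, with W_h = N_h/N and N = 6050:
  stratum A: (1400/6050)²·5.43²/329 = 0.00479898
  stratum B: (500/6050)²·52.24²/116 = 0.160686
  stratum C: (2700/6050)²·39.35²/512 = 0.602332
  stratum D: (600/6050)²·10.64²/139 = 0.00801051
  stratum E: (850/6050)²·19.06²/127 = 0.0564637
V̂(x̄_st) = 0.832292
SE(x̄_st) = √0.832292 = 0.9123

SE(x̄_st) ≈ 0.912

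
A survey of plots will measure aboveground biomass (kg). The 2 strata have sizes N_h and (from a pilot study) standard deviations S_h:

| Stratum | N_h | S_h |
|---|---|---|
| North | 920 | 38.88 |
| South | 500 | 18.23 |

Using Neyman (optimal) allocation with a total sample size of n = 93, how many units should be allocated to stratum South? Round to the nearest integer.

Neyman allocation: n_h = n · N_h S_h / Σ N_i S_i, with n = 93.
  stratum North: N_h·S_h = 920·38.88 = 35769.60
  stratum South: N_h·S_h = 500·18.23 = 9115.00
Σ N_h S_h = 44884.60
n for stratum South = 93·9115.00/44884.60 = 18.886 → 19

19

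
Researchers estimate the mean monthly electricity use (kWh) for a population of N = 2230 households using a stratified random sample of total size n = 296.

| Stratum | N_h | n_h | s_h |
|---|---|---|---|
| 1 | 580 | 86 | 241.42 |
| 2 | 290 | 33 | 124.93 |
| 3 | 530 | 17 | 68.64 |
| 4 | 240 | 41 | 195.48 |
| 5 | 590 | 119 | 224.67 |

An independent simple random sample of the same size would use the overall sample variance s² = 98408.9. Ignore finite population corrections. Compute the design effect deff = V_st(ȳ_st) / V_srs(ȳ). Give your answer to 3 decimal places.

V̂(ȳ_st) = Σ W_h² s_h²/n_h, with W_h = N_h/N and N = 2230:
  stratum 1: (580/2230)²·241.42²/86 = 45.8452
  stratum 2: (290/2230)²·124.93²/33 = 7.99845
  stratum 3: (530/2230)²·68.64²/17 = 15.6548
  stratum 4: (240/2230)²·195.48²/41 = 10.7953
  stratum 5: (590/2230)²·224.67²/119 = 29.6919
V_st = 109.986
V_srs = s²/n = 98408.9/296 = 332.462
deff = V_st / V_srs = 109.986/332.462 = 0.3308

deff ≈ 0.331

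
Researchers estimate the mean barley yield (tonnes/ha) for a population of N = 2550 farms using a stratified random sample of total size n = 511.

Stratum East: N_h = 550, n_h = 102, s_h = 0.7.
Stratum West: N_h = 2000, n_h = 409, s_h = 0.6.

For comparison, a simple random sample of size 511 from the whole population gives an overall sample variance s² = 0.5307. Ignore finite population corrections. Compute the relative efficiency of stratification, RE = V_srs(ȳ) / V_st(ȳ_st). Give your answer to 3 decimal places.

V̂(ȳ_st) = Σ W_h² s_h²/n_h, with W_h = N_h/N and N = 2550:
  stratum East: (550/2550)²·0.7²/102 = 0.000223481
  stratum West: (2000/2550)²·0.6²/409 = 0.000541451
V_st = 0.000764932
V_srs = s²/n = 0.5307/511 = 0.00103855
Relative efficiency = V_srs / V_st = 0.00103855/0.000764932 = 1.3577

RE ≈ 1.358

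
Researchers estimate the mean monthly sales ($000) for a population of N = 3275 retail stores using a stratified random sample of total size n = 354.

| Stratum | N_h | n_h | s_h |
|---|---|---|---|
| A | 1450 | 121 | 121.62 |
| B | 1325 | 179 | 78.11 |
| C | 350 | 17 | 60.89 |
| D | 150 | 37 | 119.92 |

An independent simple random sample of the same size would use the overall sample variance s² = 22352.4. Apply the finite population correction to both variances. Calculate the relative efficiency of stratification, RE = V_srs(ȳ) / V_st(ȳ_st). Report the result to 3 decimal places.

RE ≈ 1.892

V̂(ȳ_st) = Σ W_h² (1 − n_h/N_h) s_h²/n_h, with W_h = N_h/N and N = 3275:
  stratum A: (1450/3275)²·(1 − 121/1450)·121.62²/121 = 21.9632
  stratum B: (1325/3275)²·(1 − 179/1325)·78.11²/179 = 4.82545
  stratum C: (350/3275)²·(1 − 17/350)·60.89²/17 = 2.36991
  stratum D: (150/3275)²·(1 − 37/150)·119.92²/37 = 0.614227
V_st = 29.7728
V_srs = (1 − 354/3275)·22352.4/354 = 56.3172
Relative efficiency = V_srs / V_st = 56.3172/29.7728 = 1.8916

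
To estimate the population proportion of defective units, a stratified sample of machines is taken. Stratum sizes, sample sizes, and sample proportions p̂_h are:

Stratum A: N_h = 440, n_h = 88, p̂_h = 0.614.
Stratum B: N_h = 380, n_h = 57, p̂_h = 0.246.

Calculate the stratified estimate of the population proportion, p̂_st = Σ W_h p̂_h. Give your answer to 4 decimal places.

p̂_st ≈ 0.4435

N = 820; stratum weights W_h = N_h/N.
p̂_st = Σ W_h p̂_h = (440·0.614 + 380·0.246)/820 = 0.44346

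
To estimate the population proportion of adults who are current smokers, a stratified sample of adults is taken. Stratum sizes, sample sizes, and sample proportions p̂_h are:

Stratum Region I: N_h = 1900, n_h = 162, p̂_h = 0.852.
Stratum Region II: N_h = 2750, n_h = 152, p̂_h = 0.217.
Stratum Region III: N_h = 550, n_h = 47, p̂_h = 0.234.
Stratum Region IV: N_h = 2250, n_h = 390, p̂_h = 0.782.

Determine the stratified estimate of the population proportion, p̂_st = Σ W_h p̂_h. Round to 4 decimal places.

p̂_st ≈ 0.5508

N = 7450; stratum weights W_h = N_h/N.
p̂_st = Σ W_h p̂_h = (1900·0.852 + 2750·0.217 + 550·0.234 + 2250·0.782)/7450 = 0.55084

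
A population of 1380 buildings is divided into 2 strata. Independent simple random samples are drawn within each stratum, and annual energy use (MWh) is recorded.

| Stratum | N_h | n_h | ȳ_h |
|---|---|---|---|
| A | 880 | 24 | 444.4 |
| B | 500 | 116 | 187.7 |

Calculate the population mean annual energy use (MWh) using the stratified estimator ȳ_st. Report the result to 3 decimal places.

ȳ_st ≈ 351.393

N = Σ N_h = 1380. Stratum weights W_h = N_h/N.
ȳ_st = (880·444.4 + 500·187.7) / 1380 = 351.39275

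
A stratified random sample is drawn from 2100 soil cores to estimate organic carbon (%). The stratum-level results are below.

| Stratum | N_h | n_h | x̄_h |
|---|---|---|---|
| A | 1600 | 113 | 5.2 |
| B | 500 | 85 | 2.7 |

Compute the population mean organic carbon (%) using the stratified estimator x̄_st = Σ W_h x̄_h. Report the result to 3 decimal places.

x̄_st ≈ 4.605

N = Σ N_h = 2100. Stratum weights W_h = N_h/N.
x̄_st = (1600·5.2 + 500·2.7) / 2100 = 4.60476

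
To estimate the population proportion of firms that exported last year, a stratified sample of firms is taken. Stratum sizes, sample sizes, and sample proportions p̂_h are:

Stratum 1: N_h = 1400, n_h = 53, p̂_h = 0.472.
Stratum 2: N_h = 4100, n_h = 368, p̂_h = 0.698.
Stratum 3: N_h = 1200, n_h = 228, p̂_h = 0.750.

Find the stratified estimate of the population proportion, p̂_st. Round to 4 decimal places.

N = 6700; stratum weights W_h = N_h/N.
p̂_st = Σ W_h p̂_h = (1400·0.472 + 4100·0.698 + 1200·0.750)/6700 = 0.66009

p̂_st ≈ 0.6601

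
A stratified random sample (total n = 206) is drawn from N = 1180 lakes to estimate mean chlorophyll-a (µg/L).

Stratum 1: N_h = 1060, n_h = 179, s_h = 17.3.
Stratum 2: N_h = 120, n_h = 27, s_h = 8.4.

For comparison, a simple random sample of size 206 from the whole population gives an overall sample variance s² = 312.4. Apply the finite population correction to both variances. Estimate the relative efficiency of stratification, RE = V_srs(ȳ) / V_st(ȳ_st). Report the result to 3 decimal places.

RE ≈ 1.096

V̂(ȳ_st) = Σ W_h² (1 − n_h/N_h) s_h²/n_h, with W_h = N_h/N and N = 1180:
  stratum 1: (1060/1180)²·(1 − 179/1060)·17.3²/179 = 1.12139
  stratum 2: (120/1180)²·(1 − 27/120)·8.4²/27 = 0.0209457
V_st = 1.14234
V_srs = (1 − 206/1180)·312.4/206 = 1.25176
Relative efficiency = V_srs / V_st = 1.25176/1.14234 = 1.0958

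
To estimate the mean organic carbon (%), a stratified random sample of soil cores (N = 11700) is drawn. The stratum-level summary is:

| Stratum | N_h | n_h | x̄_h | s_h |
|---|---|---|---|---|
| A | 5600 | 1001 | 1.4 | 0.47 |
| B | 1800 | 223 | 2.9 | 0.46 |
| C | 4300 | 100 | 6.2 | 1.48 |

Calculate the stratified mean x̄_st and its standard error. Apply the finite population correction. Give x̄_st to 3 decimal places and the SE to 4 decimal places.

x̄_st = Σ W_h x̄_h = (5600·1.4 + 1800·2.9 + 4300·6.2)/11700 = 3.39487
V̂(x̄_st) = Σ W_h² (1 − n_h/N_h) s_h²/n_h, with W_h = N_h/N and N = 11700:
  stratum A: (5600/11700)²·(1 − 1001/5600)·0.47²/1001 = 4.15185e-05
  stratum B: (1800/11700)²·(1 − 223/1800)·0.46²/223 = 1.96763e-05
  stratum C: (4300/11700)²·(1 − 100/4300)·1.48²/100 = 0.00288981
V̂(x̄_st) = 0.00295101
SE(x̄_st) = √0.00295101 = 0.0543232

x̄_st ≈ 3.395, SE ≈ 0.0543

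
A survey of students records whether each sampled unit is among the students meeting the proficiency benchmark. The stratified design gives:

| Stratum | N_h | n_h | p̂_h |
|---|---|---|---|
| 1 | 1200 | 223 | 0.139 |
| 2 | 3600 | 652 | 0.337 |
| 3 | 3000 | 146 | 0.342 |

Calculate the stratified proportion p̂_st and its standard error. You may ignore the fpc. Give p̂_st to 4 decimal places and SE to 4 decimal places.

p̂_st ≈ 0.3085, SE ≈ 0.0178

N = 7800; stratum weights W_h = N_h/N.
p̂_st = Σ W_h p̂_h = (1200·0.139 + 3600·0.337 + 3000·0.342)/7800 = 0.30846
V̂(p̂_st) = Σ W_h² p̂_h(1−p̂_h)/(n_h−1):
  stratum 1: (1200/7800)²·0.139·0.861/222 = 1.27596e-05
  stratum 2: (3600/7800)²·0.337·0.663/651 = 7.31102e-05
  stratum 3: (3000/7800)²·0.342·0.658/145 = 0.000229582
V̂(p̂_st) = 0.000315452; SE = √V̂ = 0.017761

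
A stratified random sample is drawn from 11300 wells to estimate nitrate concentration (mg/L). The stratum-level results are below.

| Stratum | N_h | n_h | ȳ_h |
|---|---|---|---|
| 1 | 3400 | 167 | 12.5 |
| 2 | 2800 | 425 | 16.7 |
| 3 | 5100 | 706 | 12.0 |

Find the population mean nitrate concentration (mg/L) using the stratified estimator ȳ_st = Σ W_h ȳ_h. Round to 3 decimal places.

N = Σ N_h = 11300. Stratum weights W_h = N_h/N.
ȳ_st = (3400·12.5 + 2800·16.7 + 5100·12.0) / 11300 = 13.31504

ȳ_st ≈ 13.315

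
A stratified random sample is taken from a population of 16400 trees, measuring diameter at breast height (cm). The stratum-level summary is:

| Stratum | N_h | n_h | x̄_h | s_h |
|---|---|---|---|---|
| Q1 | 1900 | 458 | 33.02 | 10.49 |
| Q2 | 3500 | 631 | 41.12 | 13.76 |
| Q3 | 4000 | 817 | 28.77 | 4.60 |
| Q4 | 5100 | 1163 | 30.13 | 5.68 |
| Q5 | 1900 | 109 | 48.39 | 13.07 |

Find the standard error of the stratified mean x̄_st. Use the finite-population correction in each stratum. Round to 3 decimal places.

SE(x̄_st) ≈ 0.192

V̂(x̄_st) = Σ W_h² (1 − n_h/N_h) s_h²/n_h, with W_h = N_h/N and N = 16400:
  stratum Q1: (1900/16400)²·(1 − 458/1900)·10.49²/458 = 0.00244747
  stratum Q2: (3500/16400)²·(1 − 631/3500)·13.76²/631 = 0.0112026
  stratum Q3: (4000/16400)²·(1 − 817/4000)·4.60²/817 = 0.00122603
  stratum Q4: (5100/16400)²·(1 − 1163/5100)·5.68²/1163 = 0.00207093
  stratum Q5: (1900/16400)²·(1 − 109/1900)·13.07²/109 = 0.0198283
V̂(x̄_st) = 0.0367753
SE(x̄_st) = √0.0367753 = 0.191769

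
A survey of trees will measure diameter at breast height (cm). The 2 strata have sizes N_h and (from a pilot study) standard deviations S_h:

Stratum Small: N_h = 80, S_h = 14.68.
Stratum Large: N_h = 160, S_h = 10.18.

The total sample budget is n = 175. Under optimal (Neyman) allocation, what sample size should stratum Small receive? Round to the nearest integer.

73

Neyman allocation: n_h = n · N_h S_h / Σ N_i S_i, with n = 175.
  stratum Small: N_h·S_h = 80·14.68 = 1174.40
  stratum Large: N_h·S_h = 160·10.18 = 1628.80
Σ N_h S_h = 2803.20
n for stratum Small = 175·1174.40/2803.20 = 73.316 → 73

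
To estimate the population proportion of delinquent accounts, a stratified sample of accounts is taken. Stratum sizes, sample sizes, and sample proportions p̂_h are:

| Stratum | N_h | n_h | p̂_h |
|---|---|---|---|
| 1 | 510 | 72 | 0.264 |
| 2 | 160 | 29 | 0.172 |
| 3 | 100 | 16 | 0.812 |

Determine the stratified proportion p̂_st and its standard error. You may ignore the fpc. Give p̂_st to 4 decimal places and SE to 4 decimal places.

p̂_st ≈ 0.3161, SE ≈ 0.0399

N = 770; stratum weights W_h = N_h/N.
p̂_st = Σ W_h p̂_h = (510·0.264 + 160·0.172 + 100·0.812)/770 = 0.31605
V̂(p̂_st) = Σ W_h² p̂_h(1−p̂_h)/(n_h−1):
  stratum 1: (510/770)²·0.264·0.736/71 = 0.00120056
  stratum 2: (160/770)²·0.172·0.828/28 = 0.000219614
  stratum 3: (100/770)²·0.812·0.188/15 = 0.000171649
V̂(p̂_st) = 0.00159182; SE = √V̂ = 0.0398976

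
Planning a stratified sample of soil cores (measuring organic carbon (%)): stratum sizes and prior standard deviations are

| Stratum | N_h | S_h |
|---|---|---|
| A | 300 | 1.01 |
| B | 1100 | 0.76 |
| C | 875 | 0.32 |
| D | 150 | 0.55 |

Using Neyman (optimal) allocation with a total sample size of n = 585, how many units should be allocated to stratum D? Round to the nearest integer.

32

Neyman allocation: n_h = n · N_h S_h / Σ N_i S_i, with n = 585.
  stratum A: N_h·S_h = 300·1.01 = 303.00
  stratum B: N_h·S_h = 1100·0.76 = 836.00
  stratum C: N_h·S_h = 875·0.32 = 280.00
  stratum D: N_h·S_h = 150·0.55 = 82.50
Σ N_h S_h = 1501.50
n for stratum D = 585·82.50/1501.50 = 32.143 → 32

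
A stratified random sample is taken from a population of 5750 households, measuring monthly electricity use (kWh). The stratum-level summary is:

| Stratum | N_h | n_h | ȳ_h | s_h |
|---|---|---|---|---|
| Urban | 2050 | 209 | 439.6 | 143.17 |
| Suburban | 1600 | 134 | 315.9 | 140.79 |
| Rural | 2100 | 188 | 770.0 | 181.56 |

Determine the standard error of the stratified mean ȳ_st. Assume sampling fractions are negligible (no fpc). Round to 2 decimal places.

SE(ȳ_st) ≈ 6.88

V̂(ȳ_st) = Σ W_h² s_h²/n_h, with W_h = N_h/N and N = 5750:
  stratum Urban: (2050/5750)²·143.17²/209 = 12.4661
  stratum Suburban: (1600/5750)²·140.79²/134 = 11.4536
  stratum Rural: (2100/5750)²·181.56²/188 = 23.3876
V̂(ȳ_st) = 47.3073
SE(ȳ_st) = √47.3073 = 6.87803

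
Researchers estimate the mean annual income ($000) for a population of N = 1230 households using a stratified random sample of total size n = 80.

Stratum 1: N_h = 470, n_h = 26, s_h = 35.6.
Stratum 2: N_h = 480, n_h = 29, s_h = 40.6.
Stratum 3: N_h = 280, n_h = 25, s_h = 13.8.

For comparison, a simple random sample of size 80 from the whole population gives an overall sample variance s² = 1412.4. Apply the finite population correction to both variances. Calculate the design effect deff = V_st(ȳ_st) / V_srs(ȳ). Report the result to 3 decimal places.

V̂(ȳ_st) = Σ W_h² (1 − n_h/N_h) s_h²/n_h, with W_h = N_h/N and N = 1230:
  stratum 1: (470/1230)²·(1 − 26/470)·35.6²/26 = 6.72353
  stratum 2: (480/1230)²·(1 − 29/480)·40.6²/29 = 8.1332
  stratum 3: (280/1230)²·(1 − 25/280)·13.8²/25 = 0.359506
V_st = 15.2162
V_srs = (1 − 80/1230)·1412.4/80 = 16.5067
deff = V_st / V_srs = 15.2162/16.5067 = 0.9218

deff ≈ 0.922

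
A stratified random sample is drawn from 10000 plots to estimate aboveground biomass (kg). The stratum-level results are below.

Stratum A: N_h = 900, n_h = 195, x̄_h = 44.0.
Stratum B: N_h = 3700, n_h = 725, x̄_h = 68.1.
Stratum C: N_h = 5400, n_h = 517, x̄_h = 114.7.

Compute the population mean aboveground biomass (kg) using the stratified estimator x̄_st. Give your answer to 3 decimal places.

x̄_st ≈ 91.095

N = Σ N_h = 10000. Stratum weights W_h = N_h/N.
x̄_st = (900·44.0 + 3700·68.1 + 5400·114.7) / 10000 = 91.09500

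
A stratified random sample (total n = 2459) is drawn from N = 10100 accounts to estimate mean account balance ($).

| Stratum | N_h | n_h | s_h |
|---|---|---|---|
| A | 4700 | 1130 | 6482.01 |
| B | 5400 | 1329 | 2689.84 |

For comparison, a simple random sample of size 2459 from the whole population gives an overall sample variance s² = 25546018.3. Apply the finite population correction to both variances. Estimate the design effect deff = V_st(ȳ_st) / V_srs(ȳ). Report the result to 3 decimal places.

deff ≈ 0.927

V̂(ȳ_st) = Σ W_h² (1 − n_h/N_h) s_h²/n_h, with W_h = N_h/N and N = 10100:
  stratum A: (4700/10100)²·(1 − 1130/4700)·6482.01²/1130 = 6115.95
  stratum B: (5400/10100)²·(1 − 1329/5400)·2689.84²/1329 = 1173.22
V_st = 7289.18
V_srs = (1 − 2459/10100)·25546018.3/2459 = 7859.47
deff = V_st / V_srs = 7289.18/7859.47 = 0.9274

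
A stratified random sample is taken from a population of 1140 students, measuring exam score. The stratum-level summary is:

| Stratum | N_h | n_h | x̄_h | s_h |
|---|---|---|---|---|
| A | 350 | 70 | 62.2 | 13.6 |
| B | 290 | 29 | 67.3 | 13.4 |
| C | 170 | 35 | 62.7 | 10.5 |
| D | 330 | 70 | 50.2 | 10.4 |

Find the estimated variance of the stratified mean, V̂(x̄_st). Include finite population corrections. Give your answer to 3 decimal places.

V̂(x̄_st) ≈ 0.717

V̂(x̄_st) = Σ W_h² (1 − n_h/N_h) s_h²/n_h, with W_h = N_h/N and N = 1140:
  stratum A: (350/1140)²·(1 − 70/350)·13.6²/70 = 0.199249
  stratum B: (290/1140)²·(1 − 29/290)·13.4²/29 = 0.360612
  stratum C: (170/1140)²·(1 − 35/170)·10.5²/35 = 0.0556267
  stratum D: (330/1140)²·(1 − 70/330)·10.4²/70 = 0.102011
V̂(x̄_st) = 0.717499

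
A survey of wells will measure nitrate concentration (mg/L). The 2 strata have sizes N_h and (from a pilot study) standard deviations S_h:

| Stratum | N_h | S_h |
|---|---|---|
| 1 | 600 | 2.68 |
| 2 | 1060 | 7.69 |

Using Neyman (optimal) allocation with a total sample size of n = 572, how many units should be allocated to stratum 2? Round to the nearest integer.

478

Neyman allocation: n_h = n · N_h S_h / Σ N_i S_i, with n = 572.
  stratum 1: N_h·S_h = 600·2.68 = 1608.00
  stratum 2: N_h·S_h = 1060·7.69 = 8151.40
Σ N_h S_h = 9759.40
n for stratum 2 = 572·8151.40/9759.40 = 477.755 → 478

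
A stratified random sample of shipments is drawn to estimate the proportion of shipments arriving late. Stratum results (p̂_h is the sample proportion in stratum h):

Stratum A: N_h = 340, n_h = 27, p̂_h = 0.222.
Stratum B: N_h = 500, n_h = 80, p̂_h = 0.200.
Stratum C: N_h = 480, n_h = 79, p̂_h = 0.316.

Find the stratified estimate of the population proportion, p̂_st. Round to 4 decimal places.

p̂_st ≈ 0.2478

N = 1320; stratum weights W_h = N_h/N.
p̂_st = Σ W_h p̂_h = (340·0.222 + 500·0.200 + 480·0.316)/1320 = 0.24785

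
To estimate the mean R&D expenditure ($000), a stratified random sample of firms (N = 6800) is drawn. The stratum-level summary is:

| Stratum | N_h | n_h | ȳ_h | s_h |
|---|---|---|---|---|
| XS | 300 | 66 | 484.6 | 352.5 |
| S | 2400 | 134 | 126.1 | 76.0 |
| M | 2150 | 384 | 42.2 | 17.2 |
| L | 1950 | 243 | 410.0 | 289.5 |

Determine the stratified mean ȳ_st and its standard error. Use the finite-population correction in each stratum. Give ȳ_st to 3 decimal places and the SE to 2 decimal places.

ȳ_st ≈ 196.801, SE ≈ 5.73

ȳ_st = Σ W_h ȳ_h = (300·484.6 + 2400·126.1 + 2150·42.2 + 1950·410.0)/6800 = 196.80147
V̂(ȳ_st) = Σ W_h² (1 − n_h/N_h) s_h²/n_h, with W_h = N_h/N and N = 6800:
  stratum XS: (300/6800)²·(1 − 66/300)·352.5²/66 = 2.85821
  stratum S: (2400/6800)²·(1 − 134/2400)·76.0²/134 = 5.06962
  stratum M: (2150/6800)²·(1 − 384/2150)·17.2²/384 = 0.0632611
  stratum L: (1950/6800)²·(1 − 243/1950)·289.5²/243 = 24.828
V̂(ȳ_st) = 32.8191
SE(ȳ_st) = √32.8191 = 5.72879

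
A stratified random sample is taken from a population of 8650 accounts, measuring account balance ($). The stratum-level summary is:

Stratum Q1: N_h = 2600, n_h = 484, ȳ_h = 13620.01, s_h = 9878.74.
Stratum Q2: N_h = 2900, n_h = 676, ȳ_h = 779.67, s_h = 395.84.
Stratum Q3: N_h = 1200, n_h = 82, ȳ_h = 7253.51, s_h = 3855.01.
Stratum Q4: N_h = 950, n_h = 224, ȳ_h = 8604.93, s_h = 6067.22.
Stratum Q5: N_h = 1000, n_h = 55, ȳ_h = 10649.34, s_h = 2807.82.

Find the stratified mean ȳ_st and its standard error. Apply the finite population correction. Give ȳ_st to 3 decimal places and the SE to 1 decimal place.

ȳ_st = Σ W_h ȳ_h = (2600·13620.01 + 2900·779.67 + 1200·7253.51 + 950·8604.93 + 1000·10649.34)/8650 = 7537.72306
V̂(ȳ_st) = Σ W_h² (1 − n_h/N_h) s_h²/n_h, with W_h = N_h/N and N = 8650:
  stratum Q1: (2600/8650)²·(1 − 484/2600)·9878.74²/484 = 14825.7
  stratum Q2: (2900/8650)²·(1 − 676/2900)·395.84²/676 = 19.9799
  stratum Q3: (1200/8650)²·(1 − 82/1200)·3855.01²/82 = 3249.59
  stratum Q4: (950/8650)²·(1 − 224/950)·6067.22²/224 = 1514.81
  stratum Q5: (1000/8650)²·(1 − 55/1000)·2807.82²/55 = 1810.4
V̂(ȳ_st) = 21420.5
SE(ȳ_st) = √21420.5 = 146.357

ȳ_st ≈ 7537.723, SE ≈ 146.4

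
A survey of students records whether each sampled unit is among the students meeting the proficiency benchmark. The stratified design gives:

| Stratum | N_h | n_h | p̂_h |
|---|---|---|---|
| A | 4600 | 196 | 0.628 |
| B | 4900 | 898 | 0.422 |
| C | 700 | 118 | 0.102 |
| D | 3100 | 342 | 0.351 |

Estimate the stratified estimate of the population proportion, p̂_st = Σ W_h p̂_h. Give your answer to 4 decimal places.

p̂_st ≈ 0.4599

N = 13300; stratum weights W_h = N_h/N.
p̂_st = Σ W_h p̂_h = (4600·0.628 + 4900·0.422 + 700·0.102 + 3100·0.351)/13300 = 0.45986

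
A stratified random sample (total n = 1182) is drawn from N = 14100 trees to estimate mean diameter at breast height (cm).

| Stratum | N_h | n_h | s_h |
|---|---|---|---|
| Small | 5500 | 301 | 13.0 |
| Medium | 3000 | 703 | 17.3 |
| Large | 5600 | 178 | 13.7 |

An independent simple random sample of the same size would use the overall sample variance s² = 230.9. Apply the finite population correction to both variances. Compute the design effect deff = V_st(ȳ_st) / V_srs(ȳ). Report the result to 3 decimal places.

deff ≈ 1.433

V̂(ȳ_st) = Σ W_h² (1 − n_h/N_h) s_h²/n_h, with W_h = N_h/N and N = 14100:
  stratum Small: (5500/14100)²·(1 − 301/5500)·13.0²/301 = 0.0807541
  stratum Medium: (3000/14100)²·(1 − 703/3000)·17.3²/703 = 0.0147564
  stratum Large: (5600/14100)²·(1 − 178/5600)·13.7²/178 = 0.161039
V_st = 0.256549
V_srs = (1 − 1182/14100)·230.9/1182 = 0.178971
deff = V_st / V_srs = 0.256549/0.178971 = 1.4335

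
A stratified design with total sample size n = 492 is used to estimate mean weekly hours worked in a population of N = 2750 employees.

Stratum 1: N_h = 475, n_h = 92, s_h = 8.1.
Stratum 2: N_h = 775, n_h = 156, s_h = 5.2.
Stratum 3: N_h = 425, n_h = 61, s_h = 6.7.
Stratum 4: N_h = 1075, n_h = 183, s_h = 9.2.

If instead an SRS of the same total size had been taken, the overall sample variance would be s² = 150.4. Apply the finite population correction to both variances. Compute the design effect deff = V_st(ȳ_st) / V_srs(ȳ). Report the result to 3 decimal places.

V̂(ȳ_st) = Σ W_h² (1 − n_h/N_h) s_h²/n_h, with W_h = N_h/N and N = 2750:
  stratum 1: (475/2750)²·(1 − 92/475)·8.1²/92 = 0.0171557
  stratum 2: (775/2750)²·(1 − 156/775)·5.2²/156 = 0.0109953
  stratum 3: (425/2750)²·(1 − 61/425)·6.7²/61 = 0.0150537
  stratum 4: (1075/2750)²·(1 − 183/1075)·9.2²/183 = 0.0586452
V_st = 0.10185
V_srs = (1 − 492/2750)·150.4/492 = 0.251
deff = V_st / V_srs = 0.10185/0.251 = 0.4058

deff ≈ 0.406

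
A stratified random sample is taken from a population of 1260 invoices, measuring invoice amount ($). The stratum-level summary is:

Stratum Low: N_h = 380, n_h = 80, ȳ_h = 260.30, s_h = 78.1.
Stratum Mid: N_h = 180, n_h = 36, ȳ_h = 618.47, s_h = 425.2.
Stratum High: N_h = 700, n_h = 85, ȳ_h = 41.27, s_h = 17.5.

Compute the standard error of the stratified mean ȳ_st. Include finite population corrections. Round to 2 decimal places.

V̂(ȳ_st) = Σ W_h² (1 − n_h/N_h) s_h²/n_h, with W_h = N_h/N and N = 1260:
  stratum Low: (380/1260)²·(1 − 80/380)·78.1²/80 = 5.4749
  stratum Mid: (180/1260)²·(1 − 36/180)·425.2²/36 = 81.9932
  stratum High: (700/1260)²·(1 − 85/700)·17.5²/85 = 0.976988
V̂(ȳ_st) = 88.4451
SE(ȳ_st) = √88.4451 = 9.40453

SE(ȳ_st) ≈ 9.40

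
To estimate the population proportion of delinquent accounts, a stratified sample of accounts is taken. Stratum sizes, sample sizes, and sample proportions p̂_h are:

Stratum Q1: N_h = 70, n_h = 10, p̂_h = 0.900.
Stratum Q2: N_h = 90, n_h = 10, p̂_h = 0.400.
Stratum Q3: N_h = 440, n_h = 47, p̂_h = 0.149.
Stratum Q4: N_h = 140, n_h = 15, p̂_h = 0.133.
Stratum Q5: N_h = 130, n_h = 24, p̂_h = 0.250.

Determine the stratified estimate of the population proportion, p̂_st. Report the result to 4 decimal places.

p̂_st ≈ 0.2479

N = 870; stratum weights W_h = N_h/N.
p̂_st = Σ W_h p̂_h = (70·0.900 + 90·0.400 + 440·0.149 + 140·0.133 + 130·0.250)/870 = 0.24791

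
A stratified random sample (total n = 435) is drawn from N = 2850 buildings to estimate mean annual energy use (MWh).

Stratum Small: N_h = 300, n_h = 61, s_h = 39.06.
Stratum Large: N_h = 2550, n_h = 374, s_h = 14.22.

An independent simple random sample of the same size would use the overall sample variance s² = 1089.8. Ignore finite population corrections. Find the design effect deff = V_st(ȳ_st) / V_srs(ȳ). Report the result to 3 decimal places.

deff ≈ 0.283

V̂(ȳ_st) = Σ W_h² s_h²/n_h, with W_h = N_h/N and N = 2850:
  stratum Small: (300/2850)²·39.06²/61 = 0.277132
  stratum Large: (2550/2850)²·14.22²/374 = 0.432831
V_st = 0.709963
V_srs = s²/n = 1089.8/435 = 2.50529
deff = V_st / V_srs = 0.709963/2.50529 = 0.2834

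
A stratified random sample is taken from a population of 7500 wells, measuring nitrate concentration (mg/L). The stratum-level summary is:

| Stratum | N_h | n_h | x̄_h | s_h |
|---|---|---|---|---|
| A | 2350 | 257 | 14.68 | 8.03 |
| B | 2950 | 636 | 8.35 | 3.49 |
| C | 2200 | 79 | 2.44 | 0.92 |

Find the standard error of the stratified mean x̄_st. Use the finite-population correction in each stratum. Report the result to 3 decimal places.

V̂(x̄_st) = Σ W_h² (1 − n_h/N_h) s_h²/n_h, with W_h = N_h/N and N = 7500:
  stratum A: (2350/7500)²·(1 − 257/2350)·8.03²/257 = 0.0219388
  stratum B: (2950/7500)²·(1 − 636/2950)·3.49²/636 = 0.00232411
  stratum C: (2200/7500)²·(1 − 79/2200)·0.92²/79 = 0.00088877
V̂(x̄_st) = 0.0251517
SE(x̄_st) = √0.0251517 = 0.158593

SE(x̄_st) ≈ 0.159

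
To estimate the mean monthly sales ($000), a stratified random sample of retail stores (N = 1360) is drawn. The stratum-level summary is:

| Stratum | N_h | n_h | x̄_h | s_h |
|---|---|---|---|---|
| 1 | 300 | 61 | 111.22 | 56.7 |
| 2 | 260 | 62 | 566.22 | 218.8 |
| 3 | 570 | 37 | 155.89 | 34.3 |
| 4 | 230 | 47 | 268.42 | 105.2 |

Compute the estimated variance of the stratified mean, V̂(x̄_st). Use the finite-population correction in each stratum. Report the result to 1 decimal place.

V̂(x̄_st) = Σ W_h² (1 − n_h/N_h) s_h²/n_h, with W_h = N_h/N and N = 1360:
  stratum 1: (300/1360)²·(1 − 61/300)·56.7²/61 = 2.04304
  stratum 2: (260/1360)²·(1 − 62/260)·218.8²/62 = 21.4913
  stratum 3: (570/1360)²·(1 − 37/570)·34.3²/37 = 5.22289
  stratum 4: (230/1360)²·(1 − 47/230)·105.2²/47 = 5.3584
V̂(x̄_st) = 34.1157

V̂(x̄_st) ≈ 34.1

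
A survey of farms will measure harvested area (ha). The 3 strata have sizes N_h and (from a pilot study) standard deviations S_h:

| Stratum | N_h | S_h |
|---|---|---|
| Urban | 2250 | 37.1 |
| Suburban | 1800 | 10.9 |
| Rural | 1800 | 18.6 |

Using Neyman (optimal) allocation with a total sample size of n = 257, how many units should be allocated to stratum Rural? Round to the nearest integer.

63

Neyman allocation: n_h = n · N_h S_h / Σ N_i S_i, with n = 257.
  stratum Urban: N_h·S_h = 2250·37.1 = 83475.00
  stratum Suburban: N_h·S_h = 1800·10.9 = 19620.00
  stratum Rural: N_h·S_h = 1800·18.6 = 33480.00
Σ N_h S_h = 136575.00
n for stratum Rural = 257·33480.00/136575.00 = 63.001 → 63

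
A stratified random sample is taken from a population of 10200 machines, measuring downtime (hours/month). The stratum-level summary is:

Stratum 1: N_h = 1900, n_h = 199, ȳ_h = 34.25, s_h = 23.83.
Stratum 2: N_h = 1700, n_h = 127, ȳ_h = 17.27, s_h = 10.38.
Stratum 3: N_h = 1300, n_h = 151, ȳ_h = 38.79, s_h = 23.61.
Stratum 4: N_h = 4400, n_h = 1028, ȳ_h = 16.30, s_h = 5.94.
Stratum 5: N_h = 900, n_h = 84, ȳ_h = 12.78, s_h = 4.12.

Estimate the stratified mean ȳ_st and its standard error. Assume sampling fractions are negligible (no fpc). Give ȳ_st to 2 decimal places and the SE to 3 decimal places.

ȳ_st = Σ W_h ȳ_h = (1900·34.25 + 1700·17.27 + 1300·38.79 + 4400·16.30 + 900·12.78)/10200 = 22.36108
V̂(ȳ_st) = Σ W_h² s_h²/n_h, with W_h = N_h/N and N = 10200:
  stratum 1: (1900/10200)²·23.83²/199 = 0.0990152
  stratum 2: (1700/10200)²·10.38²/127 = 0.0235661
  stratum 3: (1300/10200)²·23.61²/151 = 0.0599655
  stratum 4: (4400/10200)²·5.94²/1028 = 0.00638682
  stratum 5: (900/10200)²·4.12²/84 = 0.00157326
V̂(ȳ_st) = 0.190507
SE(ȳ_st) = √0.190507 = 0.436471

ȳ_st ≈ 22.36, SE ≈ 0.436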